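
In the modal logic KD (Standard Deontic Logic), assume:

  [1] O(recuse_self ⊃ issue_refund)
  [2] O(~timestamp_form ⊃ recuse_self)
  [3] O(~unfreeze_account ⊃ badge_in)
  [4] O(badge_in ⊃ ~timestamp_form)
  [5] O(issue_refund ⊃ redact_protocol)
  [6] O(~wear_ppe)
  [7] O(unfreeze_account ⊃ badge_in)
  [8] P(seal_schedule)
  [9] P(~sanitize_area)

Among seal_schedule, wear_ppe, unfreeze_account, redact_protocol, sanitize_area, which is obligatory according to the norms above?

redact_protocol

Premises 3 and 7 are O(~unfreeze_account ⊃ badge_in) and O(unfreeze_account ⊃ badge_in); every ideal world satisfies ~unfreeze_account or unfreeze_account, so in either case badge_in holds — hence O(badge_in).
From O(badge_in) and premise 4, O(badge_in ⊃ ~timestamp_form), we obtain O(~timestamp_form).
Applying K to premise 2 (O(~timestamp_form ⊃ recuse_self)) and O(~timestamp_form) yields O(recuse_self).
With premise 1, O(recuse_self ⊃ issue_refund), the K-axiom yields O(issue_refund).
With premise 5, O(issue_refund ⊃ redact_protocol), the K-axiom yields O(redact_protocol).
So O(redact_protocol) holds — redact_protocol is obligatory. None of the other listed options is made obligatory by any chain of premises.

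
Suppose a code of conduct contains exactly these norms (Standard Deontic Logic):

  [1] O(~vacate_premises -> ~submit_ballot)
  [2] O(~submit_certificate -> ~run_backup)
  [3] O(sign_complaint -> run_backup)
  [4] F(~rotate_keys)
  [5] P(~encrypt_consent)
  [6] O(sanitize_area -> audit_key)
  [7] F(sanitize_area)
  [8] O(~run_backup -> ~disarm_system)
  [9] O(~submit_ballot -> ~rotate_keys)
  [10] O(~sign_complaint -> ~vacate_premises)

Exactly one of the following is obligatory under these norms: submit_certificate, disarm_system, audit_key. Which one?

Premise 4, F(~rotate_keys), is equivalent to O(rotate_keys).
Premise 9, O(~submit_ballot -> ~rotate_keys), contraposes to O(rotate_keys -> submit_ballot); with O(rotate_keys) we get O(submit_ballot).
The contrapositive of premise 1 (O(~vacate_premises -> ~submit_ballot)) is O(submit_ballot -> vacate_premises), and O(submit_ballot) is already established, so O(vacate_premises).
Premise 10, O(~sign_complaint -> ~vacate_premises), contraposes to O(vacate_premises -> sign_complaint); with O(vacate_premises) we get O(sign_complaint).
Premise 3 is O(sign_complaint -> run_backup); since O(sign_complaint), deontic closure gives O(run_backup).
The contrapositive of premise 2 (O(~submit_certificate -> ~run_backup)) is O(run_backup -> submit_certificate), and O(run_backup) is already established, so O(submit_certificate).
So O(submit_certificate) holds — submit_certificate is obligatory. None of the other listed options is made obligatory by any chain of premises.

submit_certificate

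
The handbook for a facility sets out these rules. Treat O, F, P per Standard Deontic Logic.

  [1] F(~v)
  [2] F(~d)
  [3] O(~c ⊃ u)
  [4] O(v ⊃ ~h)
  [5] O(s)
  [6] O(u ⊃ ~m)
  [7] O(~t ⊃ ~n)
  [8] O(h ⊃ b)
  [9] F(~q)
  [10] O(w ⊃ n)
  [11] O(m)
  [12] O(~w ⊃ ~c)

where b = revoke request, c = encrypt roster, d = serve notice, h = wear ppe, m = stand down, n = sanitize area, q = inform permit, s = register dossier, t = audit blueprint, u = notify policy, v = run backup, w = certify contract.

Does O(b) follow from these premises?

Premise 8 is O(h ⊃ b), but O(h) is not derivable from the premises, so it does not yield O(b).
No other premise forces O(b). An ideal world satisfying every premise can still have b false, so O(b) is not derivable.

No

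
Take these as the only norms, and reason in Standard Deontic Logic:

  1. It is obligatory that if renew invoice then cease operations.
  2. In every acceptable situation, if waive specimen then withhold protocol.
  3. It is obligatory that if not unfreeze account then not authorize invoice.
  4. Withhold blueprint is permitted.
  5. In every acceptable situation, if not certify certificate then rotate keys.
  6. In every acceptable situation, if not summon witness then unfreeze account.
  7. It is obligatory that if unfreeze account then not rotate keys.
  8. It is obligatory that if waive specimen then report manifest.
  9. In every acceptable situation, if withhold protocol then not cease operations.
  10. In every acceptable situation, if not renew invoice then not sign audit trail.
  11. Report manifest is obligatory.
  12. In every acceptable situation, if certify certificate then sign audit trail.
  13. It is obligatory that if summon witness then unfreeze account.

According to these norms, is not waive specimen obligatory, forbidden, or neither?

Obligatory

Premises 6 and 13 cover both cases: O(¬summon_witness → unfreeze_account) and O(summon_witness → unfreeze_account). Since ¬summon_witness ∨ summon_witness is a tautology, O(unfreeze_account) follows.
Applying K to premise 7 (O(unfreeze_account → ¬rotate_keys)) and O(unfreeze_account) yields O(¬rotate_keys).
Premise 5, O(¬certify_certificate → rotate_keys), contraposes to O(¬rotate_keys → certify_certificate); with O(¬rotate_keys) we get O(certify_certificate).
With premise 12, O(certify_certificate → sign_audit_trail), the K-axiom yields O(sign_audit_trail).
Premise 10, O(¬renew_invoice → ¬sign_audit_trail), contraposes to O(sign_audit_trail → renew_invoice); with O(sign_audit_trail) we get O(renew_invoice).
With premise 1, O(renew_invoice → cease_operations), the K-axiom yields O(cease_operations).
The contrapositive of premise 9 (O(withhold_protocol → ¬cease_operations)) is O(cease_operations → ¬withhold_protocol), and O(cease_operations) is already established, so O(¬withhold_protocol).
The contrapositive of premise 2 (O(waive_specimen → withhold_protocol)) is O(¬withhold_protocol → ¬waive_specimen), and O(¬withhold_protocol) is already established, so O(¬waive_specimen).
Premises 3, 4, 8, 11 do not contribute to this derivation.
Hence ¬waive_specimen is obligatory.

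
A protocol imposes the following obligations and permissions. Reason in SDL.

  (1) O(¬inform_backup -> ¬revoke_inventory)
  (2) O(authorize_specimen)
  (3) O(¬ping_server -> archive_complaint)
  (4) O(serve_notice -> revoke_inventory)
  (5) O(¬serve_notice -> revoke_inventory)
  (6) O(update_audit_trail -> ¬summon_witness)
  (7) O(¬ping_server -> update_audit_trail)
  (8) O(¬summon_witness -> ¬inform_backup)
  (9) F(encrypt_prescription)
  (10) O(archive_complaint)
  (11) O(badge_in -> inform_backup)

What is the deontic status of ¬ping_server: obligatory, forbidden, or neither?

Forbidden

Premises 5 and 4 cover both cases: O(¬serve_notice -> revoke_inventory) and O(serve_notice -> revoke_inventory). Since ¬serve_notice ∨ serve_notice is a tautology, O(revoke_inventory) follows.
The contrapositive of premise 1 (O(¬inform_backup -> ¬revoke_inventory)) is O(revoke_inventory -> inform_backup), and O(revoke_inventory) is already established, so O(inform_backup).
Premise 8, O(¬summon_witness -> ¬inform_backup), contraposes to O(inform_backup -> summon_witness); with O(inform_backup) we get O(summon_witness).
The contrapositive of premise 6 (O(update_audit_trail -> ¬summon_witness)) is O(summon_witness -> ¬update_audit_trail), and O(summon_witness) is already established, so O(¬update_audit_trail).
Premise 7 is O(¬ping_server -> update_audit_trail); contrapositively O(¬update_audit_trail -> ping_server). Since O(¬update_audit_trail) holds, K gives O(ping_server).
Premises 2, 3, 9, 10, 11 do not contribute to this derivation.
Thus O(ping_server), which is F(¬ping_server): ¬ping_server is forbidden.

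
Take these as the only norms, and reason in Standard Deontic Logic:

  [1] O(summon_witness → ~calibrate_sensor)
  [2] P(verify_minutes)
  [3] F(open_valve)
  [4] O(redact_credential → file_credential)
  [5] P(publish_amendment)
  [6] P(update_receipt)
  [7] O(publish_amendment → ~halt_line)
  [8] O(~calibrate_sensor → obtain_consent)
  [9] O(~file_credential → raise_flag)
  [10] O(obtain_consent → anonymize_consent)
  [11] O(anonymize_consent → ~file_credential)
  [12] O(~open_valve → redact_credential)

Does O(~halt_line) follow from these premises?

No

Premise 7 is O(publish_amendment → ~halt_line), but O(publish_amendment) is not derivable from the premises (the permission P(publish_amendment) asserts only ~O(~publish_amendment), not O(publish_amendment)), so it does not yield O(~halt_line).
No other premise forces O(~halt_line). An ideal world satisfying every premise can still have ~halt_line false, so O(~halt_line) is not derivable.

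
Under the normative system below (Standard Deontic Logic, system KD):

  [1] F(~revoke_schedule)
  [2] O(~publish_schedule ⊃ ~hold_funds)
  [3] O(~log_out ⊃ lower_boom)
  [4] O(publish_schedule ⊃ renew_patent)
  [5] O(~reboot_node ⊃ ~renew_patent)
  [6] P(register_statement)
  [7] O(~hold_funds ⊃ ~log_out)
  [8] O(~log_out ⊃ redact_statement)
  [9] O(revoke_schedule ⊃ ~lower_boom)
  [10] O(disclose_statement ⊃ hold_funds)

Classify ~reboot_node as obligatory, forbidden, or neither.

Premise 1, F(~revoke_schedule), is equivalent to O(revoke_schedule).
Applying K to premise 9 (O(revoke_schedule ⊃ ~lower_boom)) and O(revoke_schedule) yields O(~lower_boom).
The contrapositive of premise 3 (O(~log_out ⊃ lower_boom)) is O(~lower_boom ⊃ log_out), and O(~lower_boom) is already established, so O(log_out).
Premise 7 is O(~hold_funds ⊃ ~log_out); contrapositively O(log_out ⊃ hold_funds). Since O(log_out) holds, K gives O(hold_funds).
The contrapositive of premise 2 (O(~publish_schedule ⊃ ~hold_funds)) is O(hold_funds ⊃ publish_schedule), and O(hold_funds) is already established, so O(publish_schedule).
From O(publish_schedule) and premise 4, O(publish_schedule ⊃ renew_patent), we obtain O(renew_patent).
Premise 5 is O(~reboot_node ⊃ ~renew_patent); contrapositively O(renew_patent ⊃ reboot_node). Since O(renew_patent) holds, K gives O(reboot_node).
Premises 6, 8, 10 do not contribute to this derivation.
Thus O(reboot_node), which is F(~reboot_node): ~reboot_node is forbidden.

Forbidden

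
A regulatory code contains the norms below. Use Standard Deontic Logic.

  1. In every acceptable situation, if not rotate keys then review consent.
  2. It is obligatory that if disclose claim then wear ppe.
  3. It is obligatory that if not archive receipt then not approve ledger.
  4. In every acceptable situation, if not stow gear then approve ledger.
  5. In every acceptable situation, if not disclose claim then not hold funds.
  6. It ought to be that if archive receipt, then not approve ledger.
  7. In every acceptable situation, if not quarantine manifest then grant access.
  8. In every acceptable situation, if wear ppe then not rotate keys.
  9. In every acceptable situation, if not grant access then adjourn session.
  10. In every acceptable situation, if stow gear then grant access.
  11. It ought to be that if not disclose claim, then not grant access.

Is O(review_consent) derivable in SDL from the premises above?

Yes

By case analysis on ¬archive_receipt: premise 3 gives O(¬archive_receipt → ¬approve_ledger) and premise 6 gives O(archive_receipt → ¬approve_ledger), so O(¬approve_ledger) either way.
Premise 4 is O(¬stow_gear → approve_ledger); contrapositively O(¬approve_ledger → stow_gear). Since O(¬approve_ledger) holds, K gives O(stow_gear).
Applying K to premise 10 (O(stow_gear → grant_access)) and O(stow_gear) yields O(grant_access).
Premise 11 is O(¬disclose_claim → ¬grant_access); contrapositively O(grant_access → disclose_claim). Since O(grant_access) holds, K gives O(disclose_claim).
From O(disclose_claim) and premise 2, O(disclose_claim → wear_ppe), we obtain O(wear_ppe).
With premise 8, O(wear_ppe → ¬rotate_keys), the K-axiom yields O(¬rotate_keys).
With premise 1, O(¬rotate_keys → review_consent), the K-axiom yields O(review_consent).
Premises 5, 7, 9 do not contribute to this derivation.
So O(review_consent) follows.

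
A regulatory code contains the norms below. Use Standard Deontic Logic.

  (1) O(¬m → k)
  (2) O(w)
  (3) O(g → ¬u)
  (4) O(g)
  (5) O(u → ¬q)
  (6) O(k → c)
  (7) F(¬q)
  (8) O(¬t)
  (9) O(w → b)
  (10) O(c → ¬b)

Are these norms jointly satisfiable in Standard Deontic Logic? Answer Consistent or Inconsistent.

Premise 5 is O(u → ¬q), but O(u) is not derivable from the premises, so it does not yield O(¬q).
So O(¬q) is not derivable, and the apparent clash with O(q) does not arise.
A world satisfying every obligation exists (e.g. b=true, c=false, g=true, k=false, m=true, q=true, t=false, u=false, w=true); no atom is both obligatory and forbidden, so the set is consistent.

Consistent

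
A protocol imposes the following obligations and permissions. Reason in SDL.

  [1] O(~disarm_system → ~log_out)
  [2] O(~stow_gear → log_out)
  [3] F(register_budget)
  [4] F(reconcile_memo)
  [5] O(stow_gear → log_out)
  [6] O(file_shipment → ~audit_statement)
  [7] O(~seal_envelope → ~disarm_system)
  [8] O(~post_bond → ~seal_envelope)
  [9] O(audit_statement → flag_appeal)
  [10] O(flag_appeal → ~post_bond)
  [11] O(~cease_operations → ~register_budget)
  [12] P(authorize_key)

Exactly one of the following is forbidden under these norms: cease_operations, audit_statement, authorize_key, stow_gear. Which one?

audit_statement

By case analysis on ~stow_gear: premise 2 gives O(~stow_gear → log_out) and premise 5 gives O(stow_gear → log_out), so O(log_out) either way.
The contrapositive of premise 1 (O(~disarm_system → ~log_out)) is O(log_out → disarm_system), and O(log_out) is already established, so O(disarm_system).
Premise 7, O(~seal_envelope → ~disarm_system), contraposes to O(disarm_system → seal_envelope); with O(disarm_system) we get O(seal_envelope).
The contrapositive of premise 8 (O(~post_bond → ~seal_envelope)) is O(seal_envelope → post_bond), and O(seal_envelope) is already established, so O(post_bond).
Premise 10, O(flag_appeal → ~post_bond), contraposes to O(post_bond → ~flag_appeal); with O(post_bond) we get O(~flag_appeal).
The contrapositive of premise 9 (O(audit_statement → flag_appeal)) is O(~flag_appeal → ~audit_statement), and O(~flag_appeal) is already established, so O(~audit_statement).
So O(~audit_statement) holds, i.e. audit_statement is forbidden. None of the other listed options is forbidden under the premises.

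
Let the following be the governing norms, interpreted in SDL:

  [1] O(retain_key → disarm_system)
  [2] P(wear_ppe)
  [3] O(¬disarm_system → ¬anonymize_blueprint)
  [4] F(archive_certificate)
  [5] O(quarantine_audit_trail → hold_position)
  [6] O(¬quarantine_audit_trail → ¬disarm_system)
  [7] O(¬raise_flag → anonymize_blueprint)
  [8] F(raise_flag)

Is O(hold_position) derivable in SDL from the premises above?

F(raise_flag) at premise 8 means O(¬raise_flag).
From O(¬raise_flag) and premise 7, O(¬raise_flag → anonymize_blueprint), we obtain O(anonymize_blueprint).
Premise 3 is O(¬disarm_system → ¬anonymize_blueprint); contrapositively O(anonymize_blueprint → disarm_system). Since O(anonymize_blueprint) holds, K gives O(disarm_system).
Premise 6 is O(¬quarantine_audit_trail → ¬disarm_system); contrapositively O(disarm_system → quarantine_audit_trail). Since O(disarm_system) holds, K gives O(quarantine_audit_trail).
Applying K to premise 5 (O(quarantine_audit_trail → hold_position)) and O(quarantine_audit_trail) yields O(hold_position).
Premises 1, 2, 4 do not contribute to this derivation.
So O(hold_position) follows.

Yes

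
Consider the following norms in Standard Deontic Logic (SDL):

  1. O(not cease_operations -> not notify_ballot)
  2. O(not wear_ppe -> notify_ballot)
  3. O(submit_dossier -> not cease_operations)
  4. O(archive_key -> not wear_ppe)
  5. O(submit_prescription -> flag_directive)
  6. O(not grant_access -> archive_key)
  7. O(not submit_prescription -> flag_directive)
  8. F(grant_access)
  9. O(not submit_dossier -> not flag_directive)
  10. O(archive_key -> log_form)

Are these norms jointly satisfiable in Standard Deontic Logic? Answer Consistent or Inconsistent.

Premises 7 and 5 are O(not submit_prescription -> flag_directive) and O(submit_prescription -> flag_directive); every ideal world satisfies not submit_prescription or submit_prescription, so in either case flag_directive holds — hence O(flag_directive).
Premise 9 is O(not submit_dossier -> not flag_directive); contrapositively O(flag_directive -> submit_dossier). Since O(flag_directive) holds, K gives O(submit_dossier).
Applying K to premise 3 (O(submit_dossier -> not cease_operations)) and O(submit_dossier) yields O(not cease_operations).
With premise 1, O(not cease_operations -> not notify_ballot), the K-axiom yields O(not notify_ballot).
The contrapositive of premise 2 (O(not wear_ppe -> notify_ballot)) is O(not notify_ballot -> wear_ppe), and O(not notify_ballot) is already established, so O(wear_ppe).
Premise 4, O(archive_key -> not wear_ppe), contraposes to O(wear_ppe -> not archive_key); with O(wear_ppe) we get O(not archive_key).
Premise 6, O(not grant_access -> archive_key), contraposes to O(not archive_key -> grant_access); with O(not archive_key) we get O(grant_access).
However, F(grant_access) at premise 8 amounts to O(not grant_access).
We now have both O(grant_access) and O(not grant_access) — grant_access is simultaneously obligatory and forbidden, violating the D-axiom.

Inconsistent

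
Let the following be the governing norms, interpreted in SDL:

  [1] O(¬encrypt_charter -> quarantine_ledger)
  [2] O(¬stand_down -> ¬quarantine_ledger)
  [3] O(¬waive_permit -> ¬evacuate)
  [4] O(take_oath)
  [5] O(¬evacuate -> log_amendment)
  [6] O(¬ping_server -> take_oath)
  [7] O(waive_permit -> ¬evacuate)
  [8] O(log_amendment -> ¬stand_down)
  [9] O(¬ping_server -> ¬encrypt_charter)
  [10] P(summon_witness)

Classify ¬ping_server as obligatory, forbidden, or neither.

Forbidden

Premises 7 and 3 cover both cases: O(waive_permit -> ¬evacuate) and O(¬waive_permit -> ¬evacuate). Since waive_permit ∨ ¬waive_permit is a tautology, O(¬evacuate) follows.
Applying K to premise 5 (O(¬evacuate -> log_amendment)) and O(¬evacuate) yields O(log_amendment).
Applying K to premise 8 (O(log_amendment -> ¬stand_down)) and O(log_amendment) yields O(¬stand_down).
Applying K to premise 2 (O(¬stand_down -> ¬quarantine_ledger)) and O(¬stand_down) yields O(¬quarantine_ledger).
Premise 1, O(¬encrypt_charter -> quarantine_ledger), contraposes to O(¬quarantine_ledger -> encrypt_charter); with O(¬quarantine_ledger) we get O(encrypt_charter).
Premise 9, O(¬ping_server -> ¬encrypt_charter), contraposes to O(encrypt_charter -> ping_server); with O(encrypt_charter) we get O(ping_server).
Premises 4, 6, 10 do not contribute to this derivation.
Thus O(ping_server), which is F(¬ping_server): ¬ping_server is forbidden.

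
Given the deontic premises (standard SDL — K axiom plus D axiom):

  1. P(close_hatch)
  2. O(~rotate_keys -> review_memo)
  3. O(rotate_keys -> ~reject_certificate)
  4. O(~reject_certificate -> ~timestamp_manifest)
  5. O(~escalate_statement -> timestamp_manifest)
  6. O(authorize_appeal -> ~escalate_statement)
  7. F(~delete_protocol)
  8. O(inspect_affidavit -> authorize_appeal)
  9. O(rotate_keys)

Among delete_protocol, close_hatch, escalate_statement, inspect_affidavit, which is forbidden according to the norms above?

inspect_affidavit

Premise 9 states O(rotate_keys) outright.
Applying K to premise 3 (O(rotate_keys -> ~reject_certificate)) and O(rotate_keys) yields O(~reject_certificate).
Applying K to premise 4 (O(~reject_certificate -> ~timestamp_manifest)) and O(~reject_certificate) yields O(~timestamp_manifest).
The contrapositive of premise 5 (O(~escalate_statement -> timestamp_manifest)) is O(~timestamp_manifest -> escalate_statement), and O(~timestamp_manifest) is already established, so O(escalate_statement).
The contrapositive of premise 6 (O(authorize_appeal -> ~escalate_statement)) is O(escalate_statement -> ~authorize_appeal), and O(escalate_statement) is already established, so O(~authorize_appeal).
Premise 8 is O(inspect_affidavit -> authorize_appeal); contrapositively O(~authorize_appeal -> ~inspect_affidavit). Since O(~authorize_appeal) holds, K gives O(~inspect_affidavit).
So O(~inspect_affidavit) holds, i.e. inspect_affidavit is forbidden. None of the other listed options is forbidden under the premises.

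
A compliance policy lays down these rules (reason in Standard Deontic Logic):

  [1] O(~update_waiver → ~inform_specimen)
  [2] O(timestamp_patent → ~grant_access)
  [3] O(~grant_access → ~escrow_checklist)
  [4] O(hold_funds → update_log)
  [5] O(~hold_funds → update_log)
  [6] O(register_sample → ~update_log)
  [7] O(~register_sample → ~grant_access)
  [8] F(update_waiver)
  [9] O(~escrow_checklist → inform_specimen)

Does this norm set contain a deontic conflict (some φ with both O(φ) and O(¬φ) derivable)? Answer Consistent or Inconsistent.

Inconsistent

Premises 4 and 5 are O(hold_funds → update_log) and O(~hold_funds → update_log); every ideal world satisfies hold_funds or ~hold_funds, so in either case update_log holds — hence O(update_log).
Premise 6, O(register_sample → ~update_log), contraposes to O(update_log → ~register_sample); with O(update_log) we get O(~register_sample).
Applying K to premise 7 (O(~register_sample → ~grant_access)) and O(~register_sample) yields O(~grant_access).
Applying K to premise 3 (O(~grant_access → ~escrow_checklist)) and O(~grant_access) yields O(~escrow_checklist).
Applying K to premise 9 (O(~escrow_checklist → inform_specimen)) and O(~escrow_checklist) yields O(inform_specimen).
Premise 1, O(~update_waiver → ~inform_specimen), contraposes to O(inform_specimen → update_waiver); with O(inform_specimen) we get O(update_waiver).
However, F(update_waiver) at premise 8 amounts to O(~update_waiver).
We now have both O(update_waiver) and O(~update_waiver) — update_waiver is simultaneously obligatory and forbidden, violating the D-axiom.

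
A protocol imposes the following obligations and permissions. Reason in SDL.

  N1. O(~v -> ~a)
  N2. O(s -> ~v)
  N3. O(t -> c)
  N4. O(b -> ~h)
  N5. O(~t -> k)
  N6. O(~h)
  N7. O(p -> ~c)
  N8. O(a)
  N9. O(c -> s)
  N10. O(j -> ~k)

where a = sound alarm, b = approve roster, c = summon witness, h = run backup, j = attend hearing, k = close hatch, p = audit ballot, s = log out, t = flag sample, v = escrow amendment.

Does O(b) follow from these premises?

Premise 4 is O(b -> ~h); even if O(~h) held, inferring O(b) would be affirming the consequent — invalid.
No other premise forces O(b). An ideal world satisfying every premise can still have b false, so O(b) is not derivable.

No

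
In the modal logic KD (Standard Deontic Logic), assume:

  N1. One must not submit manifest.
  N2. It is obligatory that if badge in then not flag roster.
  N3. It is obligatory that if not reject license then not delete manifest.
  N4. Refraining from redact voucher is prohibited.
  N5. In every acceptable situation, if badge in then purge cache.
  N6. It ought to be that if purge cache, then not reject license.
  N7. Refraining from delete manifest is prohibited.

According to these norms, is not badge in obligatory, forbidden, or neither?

Obligatory

Premise 7, F(¬delete_manifest), is equivalent to O(delete_manifest).
The contrapositive of premise 3 (O(¬reject_license → ¬delete_manifest)) is O(delete_manifest → reject_license), and O(delete_manifest) is already established, so O(reject_license).
Premise 6, O(purge_cache → ¬reject_license), contraposes to O(reject_license → ¬purge_cache); with O(reject_license) we get O(¬purge_cache).
Premise 5, O(badge_in → purge_cache), contraposes to O(¬purge_cache → ¬badge_in); with O(¬purge_cache) we get O(¬badge_in).
Premises 1, 2, 4 do not contribute to this derivation.
Hence ¬badge_in is obligatory.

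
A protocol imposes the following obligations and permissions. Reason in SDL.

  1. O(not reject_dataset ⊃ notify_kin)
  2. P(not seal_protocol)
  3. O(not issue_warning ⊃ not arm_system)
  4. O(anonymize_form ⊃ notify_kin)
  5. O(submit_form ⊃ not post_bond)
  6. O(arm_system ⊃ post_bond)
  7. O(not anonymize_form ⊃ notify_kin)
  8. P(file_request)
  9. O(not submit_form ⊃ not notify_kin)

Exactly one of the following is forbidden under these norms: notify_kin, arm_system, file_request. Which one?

arm_system

Premises 7 and 4 are O(not anonymize_form ⊃ notify_kin) and O(anonymize_form ⊃ notify_kin); every ideal world satisfies not anonymize_form or anonymize_form, so in either case notify_kin holds — hence O(notify_kin).
Premise 9, O(not submit_form ⊃ not notify_kin), contraposes to O(notify_kin ⊃ submit_form); with O(notify_kin) we get O(submit_form).
From O(submit_form) and premise 5, O(submit_form ⊃ not post_bond), we obtain O(not post_bond).
Premise 6, O(arm_system ⊃ post_bond), contraposes to O(not post_bond ⊃ not arm_system); with O(not post_bond) we get O(not arm_system).
So O(not arm_system) holds, i.e. arm_system is forbidden. None of the other listed options is forbidden under the premises.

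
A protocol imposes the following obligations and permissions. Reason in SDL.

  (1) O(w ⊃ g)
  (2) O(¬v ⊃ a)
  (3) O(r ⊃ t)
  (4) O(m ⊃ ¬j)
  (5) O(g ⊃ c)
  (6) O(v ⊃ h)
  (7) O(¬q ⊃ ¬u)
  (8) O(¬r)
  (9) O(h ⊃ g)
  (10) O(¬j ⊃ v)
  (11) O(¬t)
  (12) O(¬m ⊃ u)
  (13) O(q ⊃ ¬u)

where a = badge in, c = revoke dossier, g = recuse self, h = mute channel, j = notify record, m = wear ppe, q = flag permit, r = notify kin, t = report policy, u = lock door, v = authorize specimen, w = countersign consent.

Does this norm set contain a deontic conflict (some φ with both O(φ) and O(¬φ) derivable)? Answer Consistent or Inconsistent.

Consistent

Premise 3 is O(r ⊃ t), but O(r) is not derivable from the premises, so it does not yield O(t).
So O(t) is not derivable, and the apparent clash with O(¬t) does not arise.
A world satisfying every obligation exists (e.g. a=false, c=true, g=true, h=true, j=false, m=true, q=false, r=false, t=false, u=false, v=true, w=false); no atom is both obligatory and forbidden, so the set is consistent.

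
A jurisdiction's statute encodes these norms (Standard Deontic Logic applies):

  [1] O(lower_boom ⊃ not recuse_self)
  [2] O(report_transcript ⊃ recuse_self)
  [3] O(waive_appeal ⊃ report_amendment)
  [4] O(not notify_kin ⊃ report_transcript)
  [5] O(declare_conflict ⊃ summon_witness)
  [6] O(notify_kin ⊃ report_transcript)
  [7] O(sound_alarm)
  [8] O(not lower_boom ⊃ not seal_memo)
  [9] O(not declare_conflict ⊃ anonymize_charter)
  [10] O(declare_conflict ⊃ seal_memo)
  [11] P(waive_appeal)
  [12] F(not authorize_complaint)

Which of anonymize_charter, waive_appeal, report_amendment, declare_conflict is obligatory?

anonymize_charter

By case analysis on notify_kin: premise 6 gives O(notify_kin ⊃ report_transcript) and premise 4 gives O(not notify_kin ⊃ report_transcript), so O(report_transcript) either way.
Applying K to premise 2 (O(report_transcript ⊃ recuse_self)) and O(report_transcript) yields O(recuse_self).
The contrapositive of premise 1 (O(lower_boom ⊃ not recuse_self)) is O(recuse_self ⊃ not lower_boom), and O(recuse_self) is already established, so O(not lower_boom).
Applying K to premise 8 (O(not lower_boom ⊃ not seal_memo)) and O(not lower_boom) yields O(not seal_memo).
Premise 10 is O(declare_conflict ⊃ seal_memo); contrapositively O(not seal_memo ⊃ not declare_conflict). Since O(not seal_memo) holds, K gives O(not declare_conflict).
Premise 9 is O(not declare_conflict ⊃ anonymize_charter); since O(not declare_conflict), deontic closure gives O(anonymize_charter).
So O(anonymize_charter) holds — anonymize_charter is obligatory. None of the other listed options is made obligatory by any chain of premises.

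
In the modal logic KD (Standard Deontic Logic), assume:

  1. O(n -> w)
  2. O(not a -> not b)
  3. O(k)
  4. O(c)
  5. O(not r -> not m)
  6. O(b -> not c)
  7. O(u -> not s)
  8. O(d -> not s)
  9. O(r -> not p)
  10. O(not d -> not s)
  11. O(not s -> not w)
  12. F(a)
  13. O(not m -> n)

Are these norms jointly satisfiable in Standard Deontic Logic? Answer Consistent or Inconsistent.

Consistent

Premise 6 is O(b -> not c), but O(b) is not derivable from the premises, so it does not yield O(not c).
So O(not c) is not derivable, and the apparent clash with O(c) does not arise.
A world satisfying every obligation exists (e.g. a=false, b=false, c=true, d=false, k=true, m=true, n=false, p=false, r=true, s=false, u=false, w=false); no atom is both obligatory and forbidden, so the set is consistent.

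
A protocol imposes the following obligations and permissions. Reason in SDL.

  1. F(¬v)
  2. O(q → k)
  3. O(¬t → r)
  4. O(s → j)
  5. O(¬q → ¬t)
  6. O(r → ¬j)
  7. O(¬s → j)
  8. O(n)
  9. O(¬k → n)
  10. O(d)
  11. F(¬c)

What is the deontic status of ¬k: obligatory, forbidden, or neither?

Premises 7 and 4 are O(¬s → j) and O(s → j); every ideal world satisfies ¬s or s, so in either case j holds — hence O(j).
Premise 6, O(r → ¬j), contraposes to O(j → ¬r); with O(j) we get O(¬r).
Premise 3 is O(¬t → r); contrapositively O(¬r → t). Since O(¬r) holds, K gives O(t).
The contrapositive of premise 5 (O(¬q → ¬t)) is O(t → q), and O(t) is already established, so O(q).
From O(q) and premise 2, O(q → k), we obtain O(k).
Premises 1, 8, 9, 10, 11 do not contribute to this derivation.
Thus O(k), which is F(¬k): ¬k is forbidden.

Forbidden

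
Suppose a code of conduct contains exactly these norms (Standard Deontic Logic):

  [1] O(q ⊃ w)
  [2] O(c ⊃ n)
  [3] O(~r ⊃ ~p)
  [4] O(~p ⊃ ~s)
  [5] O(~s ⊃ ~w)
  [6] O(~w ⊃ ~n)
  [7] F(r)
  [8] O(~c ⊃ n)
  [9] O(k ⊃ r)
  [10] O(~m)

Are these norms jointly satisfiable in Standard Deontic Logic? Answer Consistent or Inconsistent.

Premises 2 and 8 are O(c ⊃ n) and O(~c ⊃ n); every ideal world satisfies c or ~c, so in either case n holds — hence O(n).
Premise 6 is O(~w ⊃ ~n); contrapositively O(n ⊃ w). Since O(n) holds, K gives O(w).
Premise 5 is O(~s ⊃ ~w); contrapositively O(w ⊃ s). Since O(w) holds, K gives O(s).
The contrapositive of premise 4 (O(~p ⊃ ~s)) is O(s ⊃ p), and O(s) is already established, so O(p).
Premise 3, O(~r ⊃ ~p), contraposes to O(p ⊃ r); with O(p) we get O(r).
However, F(r) at premise 7 amounts to O(~r).
We now have both O(r) and O(~r) — r is simultaneously obligatory and forbidden, violating the D-axiom.

Inconsistent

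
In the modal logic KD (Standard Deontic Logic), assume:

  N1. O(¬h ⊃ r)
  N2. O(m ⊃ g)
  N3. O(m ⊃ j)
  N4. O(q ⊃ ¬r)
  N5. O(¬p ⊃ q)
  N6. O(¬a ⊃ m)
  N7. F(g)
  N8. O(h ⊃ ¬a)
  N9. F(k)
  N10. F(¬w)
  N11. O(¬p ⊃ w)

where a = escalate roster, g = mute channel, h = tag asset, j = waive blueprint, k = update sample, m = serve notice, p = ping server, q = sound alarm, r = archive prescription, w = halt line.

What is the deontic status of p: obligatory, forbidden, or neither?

Obligatory

Premise 7 is F(g), i.e. O(¬g).
The contrapositive of premise 2 (O(m ⊃ g)) is O(¬g ⊃ ¬m), and O(¬g) is already established, so O(¬m).
The contrapositive of premise 6 (O(¬a ⊃ m)) is O(¬m ⊃ a), and O(¬m) is already established, so O(a).
Premise 8 is O(h ⊃ ¬a); contrapositively O(a ⊃ ¬h). Since O(a) holds, K gives O(¬h).
With premise 1, O(¬h ⊃ r), the K-axiom yields O(r).
Premise 4 is O(q ⊃ ¬r); contrapositively O(r ⊃ ¬q). Since O(r) holds, K gives O(¬q).
Premise 5, O(¬p ⊃ q), contraposes to O(¬q ⊃ p); with O(¬q) we get O(p).
Premises 3, 9, 10, 11 do not contribute to this derivation.
Hence p is obligatory.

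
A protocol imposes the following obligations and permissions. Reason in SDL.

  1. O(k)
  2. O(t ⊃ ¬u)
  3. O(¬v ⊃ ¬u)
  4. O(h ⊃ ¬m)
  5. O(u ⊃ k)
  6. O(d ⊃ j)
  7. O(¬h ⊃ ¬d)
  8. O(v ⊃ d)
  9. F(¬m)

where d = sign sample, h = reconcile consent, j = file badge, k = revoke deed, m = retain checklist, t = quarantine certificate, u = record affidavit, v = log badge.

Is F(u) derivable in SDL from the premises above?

Yes

F(¬m) at premise 9 means O(m).
The contrapositive of premise 4 (O(h ⊃ ¬m)) is O(m ⊃ ¬h), and O(m) is already established, so O(¬h).
Applying K to premise 7 (O(¬h ⊃ ¬d)) and O(¬h) yields O(¬d).
The contrapositive of premise 8 (O(v ⊃ d)) is O(¬d ⊃ ¬v), and O(¬d) is already established, so O(¬v).
Applying K to premise 3 (O(¬v ⊃ ¬u)) and O(¬v) yields O(¬u).
Premises 1, 2, 5, 6 do not contribute to this derivation.
So O(¬u) holds, i.e. F(u). The claim follows.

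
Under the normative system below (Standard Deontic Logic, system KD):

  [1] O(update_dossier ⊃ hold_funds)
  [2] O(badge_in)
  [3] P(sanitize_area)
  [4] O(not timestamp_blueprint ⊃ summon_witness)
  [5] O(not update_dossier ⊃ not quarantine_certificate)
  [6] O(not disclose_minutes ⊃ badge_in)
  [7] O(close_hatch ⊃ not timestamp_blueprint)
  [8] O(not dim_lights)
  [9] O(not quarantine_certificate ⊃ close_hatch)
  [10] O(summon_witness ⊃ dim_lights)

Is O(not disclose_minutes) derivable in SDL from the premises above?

No

Premise 6 is O(not disclose_minutes ⊃ badge_in); even if O(badge_in) held, inferring O(not disclose_minutes) would be affirming the consequent — invalid.
No other premise forces O(not disclose_minutes). An ideal world satisfying every premise can still have not disclose_minutes false, so O(not disclose_minutes) is not derivable.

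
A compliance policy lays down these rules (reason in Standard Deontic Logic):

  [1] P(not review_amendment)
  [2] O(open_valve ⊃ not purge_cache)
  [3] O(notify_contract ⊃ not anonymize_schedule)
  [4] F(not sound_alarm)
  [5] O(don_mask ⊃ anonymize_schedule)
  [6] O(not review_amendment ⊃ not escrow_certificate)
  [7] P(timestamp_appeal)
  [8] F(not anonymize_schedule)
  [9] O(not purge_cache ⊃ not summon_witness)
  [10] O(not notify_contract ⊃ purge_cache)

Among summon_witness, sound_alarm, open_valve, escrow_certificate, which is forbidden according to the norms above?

Premise 8, F(not anonymize_schedule), is equivalent to O(anonymize_schedule).
Premise 3, O(notify_contract ⊃ not anonymize_schedule), contraposes to O(anonymize_schedule ⊃ not notify_contract); with O(anonymize_schedule) we get O(not notify_contract).
Premise 10 is O(not notify_contract ⊃ purge_cache); since O(not notify_contract), deontic closure gives O(purge_cache).
The contrapositive of premise 2 (O(open_valve ⊃ not purge_cache)) is O(purge_cache ⊃ not open_valve), and O(purge_cache) is already established, so O(not open_valve).
So O(not open_valve) holds, i.e. open_valve is forbidden. None of the other listed options is forbidden under the premises.

open_valve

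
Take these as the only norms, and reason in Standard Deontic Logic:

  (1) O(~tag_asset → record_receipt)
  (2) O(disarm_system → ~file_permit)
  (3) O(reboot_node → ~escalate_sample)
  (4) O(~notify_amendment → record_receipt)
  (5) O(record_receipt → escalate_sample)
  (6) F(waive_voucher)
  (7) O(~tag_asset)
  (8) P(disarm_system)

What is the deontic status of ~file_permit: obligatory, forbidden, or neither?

Neither

Premise 2 is O(disarm_system → ~file_permit), but O(disarm_system) is not derivable from the premises (the permission P(disarm_system) asserts only ~O(~disarm_system), not O(disarm_system)), so it does not yield O(~file_permit).
No premise or chain of K-axiom applications forces O(~file_permit), and none forces O(file_permit). So ~file_permit is neither obligatory nor forbidden under these norms.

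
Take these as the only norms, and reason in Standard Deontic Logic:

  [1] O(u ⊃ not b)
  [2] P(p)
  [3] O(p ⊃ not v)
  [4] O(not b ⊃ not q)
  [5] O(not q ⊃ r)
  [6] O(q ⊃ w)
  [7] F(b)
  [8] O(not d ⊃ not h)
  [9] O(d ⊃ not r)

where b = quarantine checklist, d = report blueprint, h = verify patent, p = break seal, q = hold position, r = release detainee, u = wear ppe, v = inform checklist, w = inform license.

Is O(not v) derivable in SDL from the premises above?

No

Premise 3 is O(p ⊃ not v), but O(p) is not derivable from the premises (the permission P(p) asserts only not O(not p), not O(p)), so it does not yield O(not v).
No other premise forces O(not v). An ideal world satisfying every premise can still have not v false, so O(not v) is not derivable.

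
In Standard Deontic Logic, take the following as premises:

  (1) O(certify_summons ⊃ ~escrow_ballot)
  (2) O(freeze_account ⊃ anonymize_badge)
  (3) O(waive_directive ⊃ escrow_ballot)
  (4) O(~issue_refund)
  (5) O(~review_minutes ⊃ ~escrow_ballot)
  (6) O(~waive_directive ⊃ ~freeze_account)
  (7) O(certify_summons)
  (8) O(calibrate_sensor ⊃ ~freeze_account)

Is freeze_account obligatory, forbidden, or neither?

From premise 7 we have O(certify_summons).
With premise 1, O(certify_summons ⊃ ~escrow_ballot), the K-axiom yields O(~escrow_ballot).
Premise 3 is O(waive_directive ⊃ escrow_ballot); contrapositively O(~escrow_ballot ⊃ ~waive_directive). Since O(~escrow_ballot) holds, K gives O(~waive_directive).
With premise 6, O(~waive_directive ⊃ ~freeze_account), the K-axiom yields O(~freeze_account).
Premises 2, 4, 5, 8 do not contribute to this derivation.
Thus O(~freeze_account), which is F(freeze_account): freeze_account is forbidden.

Forbidden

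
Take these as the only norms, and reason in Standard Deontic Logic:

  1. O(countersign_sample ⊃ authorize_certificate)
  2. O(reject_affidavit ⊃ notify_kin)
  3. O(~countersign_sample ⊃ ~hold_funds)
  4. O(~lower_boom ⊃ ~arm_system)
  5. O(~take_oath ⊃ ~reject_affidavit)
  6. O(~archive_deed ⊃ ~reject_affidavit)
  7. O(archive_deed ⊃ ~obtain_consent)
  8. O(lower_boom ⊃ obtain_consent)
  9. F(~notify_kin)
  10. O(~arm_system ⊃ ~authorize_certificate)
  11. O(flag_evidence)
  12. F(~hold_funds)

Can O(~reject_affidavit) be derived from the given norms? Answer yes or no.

F(~hold_funds) at premise 12 means O(hold_funds).
The contrapositive of premise 3 (O(~countersign_sample ⊃ ~hold_funds)) is O(hold_funds ⊃ countersign_sample), and O(hold_funds) is already established, so O(countersign_sample).
Applying K to premise 1 (O(countersign_sample ⊃ authorize_certificate)) and O(countersign_sample) yields O(authorize_certificate).
Premise 10, O(~arm_system ⊃ ~authorize_certificate), contraposes to O(authorize_certificate ⊃ arm_system); with O(authorize_certificate) we get O(arm_system).
The contrapositive of premise 4 (O(~lower_boom ⊃ ~arm_system)) is O(arm_system ⊃ lower_boom), and O(arm_system) is already established, so O(lower_boom).
Premise 8 is O(lower_boom ⊃ obtain_consent); since O(lower_boom), deontic closure gives O(obtain_consent).
Premise 7 is O(archive_deed ⊃ ~obtain_consent); contrapositively O(obtain_consent ⊃ ~archive_deed). Since O(obtain_consent) holds, K gives O(~archive_deed).
With premise 6, O(~archive_deed ⊃ ~reject_affidavit), the K-axiom yields O(~reject_affidavit).
Premises 2, 5, 9, 11 do not contribute to this derivation.
So O(~reject_affidavit) follows.

Yes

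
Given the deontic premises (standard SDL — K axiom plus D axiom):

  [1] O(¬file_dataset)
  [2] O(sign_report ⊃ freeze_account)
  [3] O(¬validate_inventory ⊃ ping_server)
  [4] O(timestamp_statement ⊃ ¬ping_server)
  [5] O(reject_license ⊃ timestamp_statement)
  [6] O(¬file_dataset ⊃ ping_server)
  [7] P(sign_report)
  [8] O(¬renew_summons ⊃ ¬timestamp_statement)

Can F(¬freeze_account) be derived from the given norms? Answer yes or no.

No

Premise 2 is O(sign_report ⊃ freeze_account), but O(sign_report) is not derivable from the premises (the permission P(sign_report) asserts only ¬O(¬sign_report), not O(sign_report)), so it does not yield O(freeze_account).
No other premise forces O(freeze_account). An ideal world satisfying every premise can still have ¬freeze_account true, so F(¬freeze_account) is not derivable.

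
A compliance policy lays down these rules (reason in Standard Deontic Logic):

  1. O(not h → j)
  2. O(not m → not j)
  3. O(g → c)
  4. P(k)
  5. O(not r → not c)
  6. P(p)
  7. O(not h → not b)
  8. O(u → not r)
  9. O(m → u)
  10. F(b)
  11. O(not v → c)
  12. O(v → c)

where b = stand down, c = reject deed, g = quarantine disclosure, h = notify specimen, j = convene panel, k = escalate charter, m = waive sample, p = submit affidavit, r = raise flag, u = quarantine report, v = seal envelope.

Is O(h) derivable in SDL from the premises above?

Yes

By case analysis on v: premise 12 gives O(v → c) and premise 11 gives O(not v → c), so O(c) either way.
The contrapositive of premise 5 (O(not r → not c)) is O(c → r), and O(c) is already established, so O(r).
The contrapositive of premise 8 (O(u → not r)) is O(r → not u), and O(r) is already established, so O(not u).
Premise 9 is O(m → u); contrapositively O(not u → not m). Since O(not u) holds, K gives O(not m).
From O(not m) and premise 2, O(not m → not j), we obtain O(not j).
Premise 1, O(not h → j), contraposes to O(not j → h); with O(not j) we get O(h).
Premises 3, 4, 6, 7, 10 do not contribute to this derivation.
So O(h) follows.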